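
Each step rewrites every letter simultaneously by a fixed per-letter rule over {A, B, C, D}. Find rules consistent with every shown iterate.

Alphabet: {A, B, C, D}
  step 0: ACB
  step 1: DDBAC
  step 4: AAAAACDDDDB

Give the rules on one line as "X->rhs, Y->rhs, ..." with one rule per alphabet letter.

  step 0 ⇒ step 1: ACB ⇒ D·DB·AC
    A ↦ D
    B ↦ AC
    C ↦ DB
    D ↦ A  (constrained at step 1)

A->D, B->AC, C->DB, D->A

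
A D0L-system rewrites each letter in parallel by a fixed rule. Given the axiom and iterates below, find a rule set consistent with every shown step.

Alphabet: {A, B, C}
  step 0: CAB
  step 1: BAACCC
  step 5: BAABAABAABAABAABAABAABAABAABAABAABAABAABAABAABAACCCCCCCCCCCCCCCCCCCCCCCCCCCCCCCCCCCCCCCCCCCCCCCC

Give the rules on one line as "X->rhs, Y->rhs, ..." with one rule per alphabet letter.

A->C, B->CC, C->BAA

  step 0 ⇒ step 1: CAB ⇒ BAA·C·CC
    A ↦ C
    B ↦ CC
    C ↦ BAA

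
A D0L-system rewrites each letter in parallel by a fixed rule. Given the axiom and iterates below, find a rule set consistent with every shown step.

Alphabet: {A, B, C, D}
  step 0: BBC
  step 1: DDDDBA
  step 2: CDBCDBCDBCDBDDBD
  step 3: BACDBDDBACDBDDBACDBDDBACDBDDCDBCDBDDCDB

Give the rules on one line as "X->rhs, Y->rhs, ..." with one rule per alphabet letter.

A->BD, B->DD, C->BA, D->CDB

  step 2 ⇒ step 3: CDBCDBCDBCDBDDBD ⇒ BA·CDB·DD·BA·CDB·DD·BA·CDB·DD·BA·CDB·DD·CDB·CDB·DD·CDB
    B ↦ DD
    C ↦ BA
    D ↦ CDB
  step 1 ⇒ step 2: DDDDBA ⇒ CDB·CDB·CDB·CDB·DD·BD
    A ↦ BD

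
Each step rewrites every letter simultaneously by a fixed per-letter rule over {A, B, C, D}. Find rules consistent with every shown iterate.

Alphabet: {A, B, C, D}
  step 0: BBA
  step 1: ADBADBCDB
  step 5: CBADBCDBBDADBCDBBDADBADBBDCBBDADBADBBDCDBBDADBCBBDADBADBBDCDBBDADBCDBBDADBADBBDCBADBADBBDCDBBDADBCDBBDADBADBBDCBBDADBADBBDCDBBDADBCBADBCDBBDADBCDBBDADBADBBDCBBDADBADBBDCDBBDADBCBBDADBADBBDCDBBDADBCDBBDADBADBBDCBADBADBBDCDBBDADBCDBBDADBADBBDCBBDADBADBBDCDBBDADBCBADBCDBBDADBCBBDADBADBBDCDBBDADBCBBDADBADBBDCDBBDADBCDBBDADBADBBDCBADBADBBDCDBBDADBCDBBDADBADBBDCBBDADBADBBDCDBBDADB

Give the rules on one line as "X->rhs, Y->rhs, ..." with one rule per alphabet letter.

A->CDB, B->ADB, C->CB, D->BD

  step 0 ⇒ step 1: BBA ⇒ ADB·ADB·CDB
    A ↦ CDB
    B ↦ ADB
    C ↦ CB  (constrained at step 1)
    D ↦ BD  (constrained at step 1)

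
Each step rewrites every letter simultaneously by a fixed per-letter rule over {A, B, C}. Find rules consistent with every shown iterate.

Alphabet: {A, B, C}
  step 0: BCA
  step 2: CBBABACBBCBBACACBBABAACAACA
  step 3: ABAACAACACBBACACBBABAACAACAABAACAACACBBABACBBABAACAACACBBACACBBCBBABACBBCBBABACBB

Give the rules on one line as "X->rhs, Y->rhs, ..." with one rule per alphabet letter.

  step 2 ⇒ step 3: CBBABACBBCBBACACBBABAACAACA ⇒ ABA·ACA·ACA·CBB·ACA·CBB·ABA·ACA·ACA·ABA·ACA·ACA·CBB·ABA·CBB·ABA·ACA·ACA·CBB·ACA·CBB·CBB·ABA·CBB·CBB·ABA·CBB
    A ↦ CBB
    B ↦ ACA
    C ↦ ABA

A->CBB, B->ACA, C->ABA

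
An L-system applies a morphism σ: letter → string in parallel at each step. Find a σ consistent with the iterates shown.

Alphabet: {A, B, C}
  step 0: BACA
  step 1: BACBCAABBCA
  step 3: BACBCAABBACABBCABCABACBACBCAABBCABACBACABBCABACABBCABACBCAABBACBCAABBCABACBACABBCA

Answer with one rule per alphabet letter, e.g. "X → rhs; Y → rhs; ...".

  step 0 ⇒ step 1: BACA ⇒ BAC·BCA·AB·BCA
    A ↦ BCA
    B ↦ BAC
    C ↦ AB

A->BCA, B->BAC, C->AB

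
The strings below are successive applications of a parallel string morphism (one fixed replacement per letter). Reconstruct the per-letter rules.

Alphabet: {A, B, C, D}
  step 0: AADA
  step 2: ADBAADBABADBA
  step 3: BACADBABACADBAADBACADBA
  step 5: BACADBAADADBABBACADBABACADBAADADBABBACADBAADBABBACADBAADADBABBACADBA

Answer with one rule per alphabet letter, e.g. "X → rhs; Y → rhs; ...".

A->BA, B->AD, C->B, D->C

  step 2 ⇒ step 3: ADBAADBABADBA ⇒ BA·C·AD·BA·BA·C·AD·BA·AD·BA·C·AD·BA
    A ↦ BA
    B ↦ AD
    D ↦ C
    C ↦ B  (constrained at step 3)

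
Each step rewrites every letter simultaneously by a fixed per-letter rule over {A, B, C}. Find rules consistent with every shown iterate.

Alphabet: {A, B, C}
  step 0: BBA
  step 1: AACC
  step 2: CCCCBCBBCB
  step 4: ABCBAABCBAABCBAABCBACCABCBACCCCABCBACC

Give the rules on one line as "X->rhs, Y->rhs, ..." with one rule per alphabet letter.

  step 1 ⇒ step 2: AACC ⇒ CC·CC·BCB·BCB
    A ↦ CC
    C ↦ BCB
  step 0 ⇒ step 1: BBA ⇒ A·A·CC
    B ↦ A

A->CC, B->A, C->BCB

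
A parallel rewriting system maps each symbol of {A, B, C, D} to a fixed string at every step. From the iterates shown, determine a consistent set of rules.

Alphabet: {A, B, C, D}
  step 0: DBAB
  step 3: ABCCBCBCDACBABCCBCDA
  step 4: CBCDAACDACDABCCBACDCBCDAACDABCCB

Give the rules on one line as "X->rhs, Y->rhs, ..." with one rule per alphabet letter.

  step 3 ⇒ step 4: ABCCBCBCDACBABCCBCDA ⇒ CB·CD·A·A·CD·A·CD·A·BC·CB·A·CD·CB·CD·A·A·CD·A·BC·CB
    A ↦ CB
    B ↦ CD
    C ↦ A
    D ↦ BC

A->CB, B->CD, C->A, D->BC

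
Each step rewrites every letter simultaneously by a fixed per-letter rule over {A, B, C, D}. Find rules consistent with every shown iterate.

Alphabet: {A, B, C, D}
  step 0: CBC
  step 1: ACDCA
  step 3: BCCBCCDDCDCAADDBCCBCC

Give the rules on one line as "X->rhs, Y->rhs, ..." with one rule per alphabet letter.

A->DD, B->CDC, C->A, D->BCC

  step 0 ⇒ step 1: CBC ⇒ A·CDC·A
    B ↦ CDC
    C ↦ A
    A ↦ DD  (constrained at step 1)
    D ↦ BCC  (constrained at step 1)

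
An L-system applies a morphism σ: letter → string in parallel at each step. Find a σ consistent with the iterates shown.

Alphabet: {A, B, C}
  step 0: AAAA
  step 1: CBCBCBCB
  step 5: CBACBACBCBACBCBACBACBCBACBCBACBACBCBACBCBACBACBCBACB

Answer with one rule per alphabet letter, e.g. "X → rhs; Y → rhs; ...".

A->CB, B->CB, C->A

  step 0 ⇒ step 1: AAAA ⇒ CB·CB·CB·CB
    A ↦ CB
    B ↦ CB  (constrained at step 1)
    C ↦ A  (constrained at step 1)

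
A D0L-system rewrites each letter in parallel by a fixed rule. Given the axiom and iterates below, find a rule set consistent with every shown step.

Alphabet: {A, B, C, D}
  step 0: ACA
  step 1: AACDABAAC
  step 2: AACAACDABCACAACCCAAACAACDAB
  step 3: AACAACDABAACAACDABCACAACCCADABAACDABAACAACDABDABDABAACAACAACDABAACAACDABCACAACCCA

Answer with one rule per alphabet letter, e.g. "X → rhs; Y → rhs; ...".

  step 2 ⇒ step 3: AACAACDABCACAACCCAAACAACDAB ⇒ AAC·AAC·DAB·AAC·AAC·DAB·CAC·AAC·CCA·DAB·AAC·DAB·AAC·AAC·DAB·DAB·DAB·AAC·AAC·AAC·DAB·AAC·AAC·DAB·CAC·AAC·CCA
    A ↦ AAC
    B ↦ CCA
    C ↦ DAB
    D ↦ CAC

A->AAC, B->CCA, C->DAB, D->CAC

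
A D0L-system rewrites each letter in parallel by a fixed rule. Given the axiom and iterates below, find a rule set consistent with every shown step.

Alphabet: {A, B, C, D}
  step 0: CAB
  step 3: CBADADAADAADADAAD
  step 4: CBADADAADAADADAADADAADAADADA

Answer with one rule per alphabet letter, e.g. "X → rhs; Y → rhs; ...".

A->AD, B->AD, C->CB, D->A

  step 3 ⇒ step 4: CBADADAADAADADAAD ⇒ CB·AD·AD·A·AD·A·AD·AD·A·AD·AD·A·AD·A·AD·AD·A
    A ↦ AD
    B ↦ AD
    C ↦ CB
    D ↦ A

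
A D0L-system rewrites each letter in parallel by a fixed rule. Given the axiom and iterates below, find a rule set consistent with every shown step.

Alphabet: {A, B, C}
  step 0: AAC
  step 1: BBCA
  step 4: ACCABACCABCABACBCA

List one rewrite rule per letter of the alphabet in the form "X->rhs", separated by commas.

  step 0 ⇒ step 1: AAC ⇒ B·B·CA
    A ↦ B
    C ↦ CA
    B ↦ AC  (constrained at step 1)

A->B, B->AC, C->CA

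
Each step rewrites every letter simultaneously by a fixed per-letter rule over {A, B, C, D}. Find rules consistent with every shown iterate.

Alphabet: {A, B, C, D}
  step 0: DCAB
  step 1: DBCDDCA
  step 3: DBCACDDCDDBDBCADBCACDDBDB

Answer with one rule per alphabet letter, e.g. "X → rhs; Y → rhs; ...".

  step 0 ⇒ step 1: DCAB ⇒ DB·CD·D·CA
    A ↦ D
    B ↦ CA
    C ↦ CD
    D ↦ DB

A->D, B->CA, C->CD, D->DB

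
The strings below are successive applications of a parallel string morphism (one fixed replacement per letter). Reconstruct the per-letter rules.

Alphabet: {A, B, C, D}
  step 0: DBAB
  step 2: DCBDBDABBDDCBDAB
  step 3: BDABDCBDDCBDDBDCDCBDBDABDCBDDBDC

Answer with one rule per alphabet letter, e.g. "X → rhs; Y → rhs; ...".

A->DB, B->DC, C->AB, D->BD

  step 2 ⇒ step 3: DCBDBDABBDDCBDAB ⇒ BD·AB·DC·BD·DC·BD·DB·DC·DC·BD·BD·AB·DC·BD·DB·DC
    A ↦ DB
    B ↦ DC
    C ↦ AB
    D ↦ BD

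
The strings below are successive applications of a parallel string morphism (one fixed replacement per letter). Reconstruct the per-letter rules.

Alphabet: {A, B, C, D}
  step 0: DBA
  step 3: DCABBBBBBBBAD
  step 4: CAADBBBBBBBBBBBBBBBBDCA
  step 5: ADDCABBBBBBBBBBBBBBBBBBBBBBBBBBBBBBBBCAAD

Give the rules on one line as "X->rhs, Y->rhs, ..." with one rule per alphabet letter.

A->D, B->BB, C->A, D->CA

  step 4 ⇒ step 5: CAADBBBBBBBBBBBBBBBBDCA ⇒ A·D·D·CA·BB·BB·BB·BB·BB·BB·BB·BB·BB·BB·BB·BB·BB·BB·BB·BB·CA·A·D
    A ↦ D
    B ↦ BB
    C ↦ A
    D ↦ CA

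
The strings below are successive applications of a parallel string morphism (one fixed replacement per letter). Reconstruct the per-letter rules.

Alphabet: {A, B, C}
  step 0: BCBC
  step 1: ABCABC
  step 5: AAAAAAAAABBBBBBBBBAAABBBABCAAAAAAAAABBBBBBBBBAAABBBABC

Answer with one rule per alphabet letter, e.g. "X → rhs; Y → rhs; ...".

A->BBB, B->A, C->BC

  step 0 ⇒ step 1: BCBC ⇒ A·BC·A·BC
    B ↦ A
    C ↦ BC
    A ↦ BBB  (constrained at step 1)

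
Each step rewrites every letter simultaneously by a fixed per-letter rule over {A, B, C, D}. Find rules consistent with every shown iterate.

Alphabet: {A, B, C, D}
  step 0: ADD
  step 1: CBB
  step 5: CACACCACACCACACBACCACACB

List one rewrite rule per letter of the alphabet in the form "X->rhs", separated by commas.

  step 0 ⇒ step 1: ADD ⇒ C·B·B
    A ↦ C
    D ↦ B
    B ↦ CD  (constrained at step 1)
    C ↦ AC  (constrained at step 1)

A->C, B->CD, C->AC, D->B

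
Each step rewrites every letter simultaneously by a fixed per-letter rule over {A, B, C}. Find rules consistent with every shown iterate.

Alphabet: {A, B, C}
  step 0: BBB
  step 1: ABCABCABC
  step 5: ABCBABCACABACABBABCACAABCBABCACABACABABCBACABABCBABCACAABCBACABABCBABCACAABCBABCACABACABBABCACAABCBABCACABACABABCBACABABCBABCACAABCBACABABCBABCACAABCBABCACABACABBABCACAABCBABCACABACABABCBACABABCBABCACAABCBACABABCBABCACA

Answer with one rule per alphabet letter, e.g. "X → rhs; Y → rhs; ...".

  step 0 ⇒ step 1: BBB ⇒ ABC·ABC·ABC
    B ↦ ABC
    A ↦ B  (constrained at step 1)
    C ↦ ACA  (constrained at step 1)

A->B, B->ABC, C->ACA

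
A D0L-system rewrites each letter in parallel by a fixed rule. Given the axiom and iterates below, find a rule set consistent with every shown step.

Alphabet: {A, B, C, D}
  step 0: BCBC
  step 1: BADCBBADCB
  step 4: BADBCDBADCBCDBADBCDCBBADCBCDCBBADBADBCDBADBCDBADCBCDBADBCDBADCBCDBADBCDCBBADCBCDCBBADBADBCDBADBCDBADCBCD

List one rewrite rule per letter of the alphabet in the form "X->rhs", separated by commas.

A->B, B->BAD, C->CB, D->CD

  step 0 ⇒ step 1: BCBC ⇒ BAD·CB·BAD·CB
    B ↦ BAD
    C ↦ CB
    A ↦ B  (constrained at step 1)
    D ↦ CD  (constrained at step 1)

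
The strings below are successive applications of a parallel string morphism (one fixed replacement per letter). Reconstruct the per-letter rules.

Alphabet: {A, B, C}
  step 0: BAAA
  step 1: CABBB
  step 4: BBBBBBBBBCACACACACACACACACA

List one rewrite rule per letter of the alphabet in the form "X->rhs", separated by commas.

A->B, B->CA, C->BB

  step 0 ⇒ step 1: BAAA ⇒ CA·B·B·B
    A ↦ B
    B ↦ CA
    C ↦ BB  (constrained at step 1)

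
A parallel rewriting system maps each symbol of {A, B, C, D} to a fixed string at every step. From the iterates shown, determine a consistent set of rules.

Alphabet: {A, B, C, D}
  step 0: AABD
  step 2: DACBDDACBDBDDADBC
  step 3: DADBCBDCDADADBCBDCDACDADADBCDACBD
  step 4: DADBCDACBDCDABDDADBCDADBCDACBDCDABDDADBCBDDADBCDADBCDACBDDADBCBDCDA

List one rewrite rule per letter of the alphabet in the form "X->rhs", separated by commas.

  step 3 ⇒ step 4: DADBCBDCDADADBCBDCDACDADADBCDACBD ⇒ DA·DBC·DA·C·BD·C·DA·BD·DA·DBC·DA·DBC·DA·C·BD·C·DA·BD·DA·DBC·BD·DA·DBC·DA·DBC·DA·C·BD·DA·DBC·BD·C·DA
    A ↦ DBC
    B ↦ C
    C ↦ BD
    D ↦ DA

A->DBC, B->C, C->BD, D->DA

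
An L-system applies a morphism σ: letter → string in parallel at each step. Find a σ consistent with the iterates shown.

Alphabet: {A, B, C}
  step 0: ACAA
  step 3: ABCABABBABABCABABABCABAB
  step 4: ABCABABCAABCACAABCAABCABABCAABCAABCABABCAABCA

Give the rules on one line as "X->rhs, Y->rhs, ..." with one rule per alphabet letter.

A->AB, B->CA, C->B

  step 3 ⇒ step 4: ABCABABBABABCABABABCABAB ⇒ AB·CA·B·AB·CA·AB·CA·CA·AB·CA·AB·CA·B·AB·CA·AB·CA·AB·CA·B·AB·CA·AB·CA
    A ↦ AB
    B ↦ CA
    C ↦ B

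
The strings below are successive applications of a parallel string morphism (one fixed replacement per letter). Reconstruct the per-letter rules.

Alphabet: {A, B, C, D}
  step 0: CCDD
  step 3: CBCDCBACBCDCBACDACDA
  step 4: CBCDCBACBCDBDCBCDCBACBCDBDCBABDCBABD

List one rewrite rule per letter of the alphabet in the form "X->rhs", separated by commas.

A->BD, B->CD, C->CB, D->A

  step 3 ⇒ step 4: CBCDCBACBCDCBACDACDA ⇒ CB·CD·CB·A·CB·CD·BD·CB·CD·CB·A·CB·CD·BD·CB·A·BD·CB·A·BD
    A ↦ BD
    B ↦ CD
    C ↦ CB
    D ↦ A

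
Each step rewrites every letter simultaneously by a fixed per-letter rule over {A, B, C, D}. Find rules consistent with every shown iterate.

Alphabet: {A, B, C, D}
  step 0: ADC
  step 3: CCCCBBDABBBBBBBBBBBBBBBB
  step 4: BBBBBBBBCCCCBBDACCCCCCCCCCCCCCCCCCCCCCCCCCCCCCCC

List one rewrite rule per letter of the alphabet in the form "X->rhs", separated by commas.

  step 3 ⇒ step 4: CCCCBBDABBBBBBBBBBBBBBBB ⇒ BB·BB·BB·BB·CC·CC·BB·DA·CC·CC·CC·CC·CC·CC·CC·CC·CC·CC·CC·CC·CC·CC·CC·CC
    A ↦ DA
    B ↦ CC
    C ↦ BB
    D ↦ BB

A->DA, B->CC, C->BB, D->BB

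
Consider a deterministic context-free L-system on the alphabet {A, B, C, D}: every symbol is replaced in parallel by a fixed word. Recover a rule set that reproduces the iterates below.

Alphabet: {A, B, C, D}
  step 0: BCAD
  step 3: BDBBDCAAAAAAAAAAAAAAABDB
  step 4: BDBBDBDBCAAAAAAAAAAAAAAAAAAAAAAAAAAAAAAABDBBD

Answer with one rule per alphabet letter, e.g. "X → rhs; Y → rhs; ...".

  step 3 ⇒ step 4: BDBBDCAAAAAAAAAAAAAAABDB ⇒ BD·B·BD·BD·B·CA·AA·AA·AA·AA·AA·AA·AA·AA·AA·AA·AA·AA·AA·AA·AA·BD·B·BD
    A ↦ AA
    B ↦ BD
    C ↦ CA
    D ↦ B

A->AA, B->BD, C->CA, D->B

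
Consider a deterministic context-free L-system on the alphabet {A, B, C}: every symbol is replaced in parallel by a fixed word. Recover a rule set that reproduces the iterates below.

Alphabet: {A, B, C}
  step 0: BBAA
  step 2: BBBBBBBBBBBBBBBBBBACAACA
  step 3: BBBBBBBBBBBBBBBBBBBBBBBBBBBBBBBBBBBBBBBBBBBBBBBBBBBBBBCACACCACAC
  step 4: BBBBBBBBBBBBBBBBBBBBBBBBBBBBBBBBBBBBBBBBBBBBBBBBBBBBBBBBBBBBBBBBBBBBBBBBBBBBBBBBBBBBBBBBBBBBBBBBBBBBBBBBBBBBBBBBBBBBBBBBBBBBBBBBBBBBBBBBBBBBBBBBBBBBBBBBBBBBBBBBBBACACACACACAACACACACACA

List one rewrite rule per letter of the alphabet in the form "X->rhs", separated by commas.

  step 3 ⇒ step 4: BBBBBBBBBBBBBBBBBBBBBBBBBBBBBBBBBBBBBBBBBBBBBBBBBBBBBBCACACCACAC ⇒ BBB·BBB·BBB·BBB·BBB·BBB·BBB·BBB·BBB·BBB·BBB·BBB·BBB·BBB·BBB·BBB·BBB·BBB·BBB·BBB·BBB·BBB·BBB·BBB·BBB·BBB·BBB·BBB·BBB·BBB·BBB·BBB·BBB·BBB·BBB·BBB·BBB·BBB·BBB·BBB·BBB·BBB·BBB·BBB·BBB·BBB·BBB·BBB·BBB·BBB·BBB·BBB·BBB·BBB·ACA·C·ACA·C·ACA·ACA·C·ACA·C·ACA
    A ↦ C
    B ↦ BBB
    C ↦ ACA

A->C, B->BBB, C->ACA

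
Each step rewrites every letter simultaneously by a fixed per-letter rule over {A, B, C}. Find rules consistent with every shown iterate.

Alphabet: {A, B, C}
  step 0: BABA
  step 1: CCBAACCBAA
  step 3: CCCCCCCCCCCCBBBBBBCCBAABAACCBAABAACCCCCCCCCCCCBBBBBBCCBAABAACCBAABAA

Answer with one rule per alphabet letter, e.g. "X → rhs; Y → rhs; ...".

A->BAA, B->CC, C->BBB

  step 0 ⇒ step 1: BABA ⇒ CC·BAA·CC·BAA
    A ↦ BAA
    B ↦ CC
    C ↦ BBB  (constrained at step 1)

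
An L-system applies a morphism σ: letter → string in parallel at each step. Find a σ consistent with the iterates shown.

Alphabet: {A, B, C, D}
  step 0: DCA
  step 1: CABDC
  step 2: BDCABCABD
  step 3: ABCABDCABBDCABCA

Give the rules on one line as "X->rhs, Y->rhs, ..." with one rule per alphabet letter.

  step 2 ⇒ step 3: BDCABCABD ⇒ AB·CA·BD·C·AB·BD·C·AB·CA
    A ↦ C
    B ↦ AB
    C ↦ BD
    D ↦ CA

A->C, B->AB, C->BD, D->CA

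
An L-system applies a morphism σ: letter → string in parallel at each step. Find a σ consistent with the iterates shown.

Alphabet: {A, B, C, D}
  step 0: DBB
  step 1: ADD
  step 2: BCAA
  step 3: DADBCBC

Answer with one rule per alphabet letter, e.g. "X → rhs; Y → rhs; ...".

  step 2 ⇒ step 3: BCAA ⇒ D·AD·BC·BC
    A ↦ BC
    B ↦ D
    C ↦ AD
  step 0 ⇒ step 1: DBB ⇒ A·D·D
    D ↦ A

A->BC, B->D, C->AD, D->A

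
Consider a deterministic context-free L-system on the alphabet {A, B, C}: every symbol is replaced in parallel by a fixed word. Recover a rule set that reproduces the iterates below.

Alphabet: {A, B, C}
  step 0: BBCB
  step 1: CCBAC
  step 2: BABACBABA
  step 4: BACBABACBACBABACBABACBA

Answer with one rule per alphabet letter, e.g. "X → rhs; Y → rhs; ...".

A->BA, B->C, C->BA

  step 1 ⇒ step 2: CCBAC ⇒ BA·BA·C·BA·BA
    A ↦ BA
    B ↦ C
    C ↦ BA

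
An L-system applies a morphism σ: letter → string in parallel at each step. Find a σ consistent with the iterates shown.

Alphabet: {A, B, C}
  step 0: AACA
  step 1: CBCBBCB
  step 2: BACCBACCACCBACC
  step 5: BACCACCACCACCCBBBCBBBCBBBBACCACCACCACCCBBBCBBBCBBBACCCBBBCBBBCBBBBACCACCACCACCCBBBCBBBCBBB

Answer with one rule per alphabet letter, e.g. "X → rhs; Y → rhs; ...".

A->CB, B->ACC, C->B

  step 1 ⇒ step 2: CBCBBCB ⇒ B·ACC·B·ACC·ACC·B·ACC
    B ↦ ACC
    C ↦ B
  step 0 ⇒ step 1: AACA ⇒ CB·CB·B·CB
    A ↦ CB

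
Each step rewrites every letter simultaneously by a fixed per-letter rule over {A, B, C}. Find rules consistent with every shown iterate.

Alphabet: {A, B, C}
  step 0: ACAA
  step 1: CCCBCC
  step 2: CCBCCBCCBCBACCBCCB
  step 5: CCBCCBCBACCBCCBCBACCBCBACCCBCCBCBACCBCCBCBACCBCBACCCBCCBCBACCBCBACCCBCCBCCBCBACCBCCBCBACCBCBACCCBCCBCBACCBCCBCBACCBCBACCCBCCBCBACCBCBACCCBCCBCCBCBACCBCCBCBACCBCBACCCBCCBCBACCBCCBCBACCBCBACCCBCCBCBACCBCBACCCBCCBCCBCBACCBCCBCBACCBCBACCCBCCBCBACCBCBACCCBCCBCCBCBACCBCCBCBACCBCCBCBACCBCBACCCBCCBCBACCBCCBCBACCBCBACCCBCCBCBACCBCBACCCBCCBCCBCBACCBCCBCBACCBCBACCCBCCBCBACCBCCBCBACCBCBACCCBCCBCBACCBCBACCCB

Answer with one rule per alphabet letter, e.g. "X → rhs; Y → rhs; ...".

  step 1 ⇒ step 2: CCCBCC ⇒ CCB·CCB·CCB·CBA·CCB·CCB
    B ↦ CBA
    C ↦ CCB
  step 0 ⇒ step 1: ACAA ⇒ C·CCB·C·C
    A ↦ C

A->C, B->CBA, C->CCB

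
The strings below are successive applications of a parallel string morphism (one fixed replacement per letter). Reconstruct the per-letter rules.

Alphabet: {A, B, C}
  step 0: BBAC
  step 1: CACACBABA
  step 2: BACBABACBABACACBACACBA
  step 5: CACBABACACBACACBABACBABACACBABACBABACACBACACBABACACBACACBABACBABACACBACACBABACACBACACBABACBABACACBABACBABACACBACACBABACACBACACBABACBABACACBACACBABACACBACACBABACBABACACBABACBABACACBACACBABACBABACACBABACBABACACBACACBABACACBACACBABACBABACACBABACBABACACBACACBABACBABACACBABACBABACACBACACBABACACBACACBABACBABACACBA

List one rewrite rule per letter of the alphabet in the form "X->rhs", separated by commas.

A->CBA, B->CA, C->BA

  step 1 ⇒ step 2: CACACBABA ⇒ BA·CBA·BA·CBA·BA·CA·CBA·CA·CBA
    A ↦ CBA
    B ↦ CA
    C ↦ BA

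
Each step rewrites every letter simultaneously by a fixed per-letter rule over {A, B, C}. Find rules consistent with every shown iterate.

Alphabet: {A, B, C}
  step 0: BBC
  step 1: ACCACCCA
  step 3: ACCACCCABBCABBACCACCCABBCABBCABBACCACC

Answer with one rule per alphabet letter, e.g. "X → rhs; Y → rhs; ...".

  step 0 ⇒ step 1: BBC ⇒ ACC·ACC·CA
    B ↦ ACC
    C ↦ CA
    A ↦ BB  (constrained at step 1)

A->BB, B->ACC, C->CA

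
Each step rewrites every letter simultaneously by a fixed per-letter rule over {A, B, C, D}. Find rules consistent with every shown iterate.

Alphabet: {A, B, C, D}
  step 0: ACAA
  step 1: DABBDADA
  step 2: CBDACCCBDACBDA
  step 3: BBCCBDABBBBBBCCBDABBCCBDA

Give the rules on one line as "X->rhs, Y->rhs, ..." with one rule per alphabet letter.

  step 2 ⇒ step 3: CBDACCCBDACBDA ⇒ BB·C·CB·DA·BB·BB·BB·C·CB·DA·BB·C·CB·DA
    A ↦ DA
    B ↦ C
    C ↦ BB
    D ↦ CB

A->DA, B->C, C->BB, D->CB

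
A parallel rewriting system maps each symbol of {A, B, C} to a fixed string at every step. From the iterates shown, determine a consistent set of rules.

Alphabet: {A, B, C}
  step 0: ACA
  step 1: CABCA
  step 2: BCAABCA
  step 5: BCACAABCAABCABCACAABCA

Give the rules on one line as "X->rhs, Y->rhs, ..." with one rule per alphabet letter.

  step 1 ⇒ step 2: CABCA ⇒ B·CA·A·B·CA
    A ↦ CA
    B ↦ A
    C ↦ B

A->CA, B->A, C->B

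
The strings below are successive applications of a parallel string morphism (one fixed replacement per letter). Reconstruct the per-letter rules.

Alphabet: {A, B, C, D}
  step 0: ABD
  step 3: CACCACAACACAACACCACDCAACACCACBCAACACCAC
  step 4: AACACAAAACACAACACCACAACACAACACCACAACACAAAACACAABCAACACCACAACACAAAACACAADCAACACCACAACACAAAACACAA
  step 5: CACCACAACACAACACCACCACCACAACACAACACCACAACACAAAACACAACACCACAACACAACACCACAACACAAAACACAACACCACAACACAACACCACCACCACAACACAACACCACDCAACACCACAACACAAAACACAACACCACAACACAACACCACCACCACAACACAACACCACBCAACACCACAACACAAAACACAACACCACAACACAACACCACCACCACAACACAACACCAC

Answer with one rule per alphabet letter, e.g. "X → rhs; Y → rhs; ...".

A->CAC, B->DC, C->AA, D->BC

  step 4 ⇒ step 5: AACACAAAACACAACACCACAACACAACACCACAACACAAAACACAABCAACACCACAACACAAAACACAADCAACACCACAACACAAAACACAA ⇒ CAC·CAC·AA·CAC·AA·CAC·CAC·CAC·CAC·AA·CAC·AA·CAC·CAC·AA·CAC·AA·AA·CAC·AA·CAC·CAC·AA·CAC·AA·CAC·CAC·AA·CAC·AA·AA·CAC·AA·CAC·CAC·AA·CAC·AA·CAC·CAC·CAC·CAC·AA·CAC·AA·CAC·CAC·DC·AA·CAC·CAC·AA·CAC·AA·AA·CAC·AA·CAC·CAC·AA·CAC·AA·CAC·CAC·CAC·CAC·AA·CAC·AA·CAC·CAC·BC·AA·CAC·CAC·AA·CAC·AA·AA·CAC·AA·CAC·CAC·AA·CAC·AA·CAC·CAC·CAC·CAC·AA·CAC·AA·CAC·CAC
    A ↦ CAC
    B ↦ DC
    C ↦ AA
    D ↦ BC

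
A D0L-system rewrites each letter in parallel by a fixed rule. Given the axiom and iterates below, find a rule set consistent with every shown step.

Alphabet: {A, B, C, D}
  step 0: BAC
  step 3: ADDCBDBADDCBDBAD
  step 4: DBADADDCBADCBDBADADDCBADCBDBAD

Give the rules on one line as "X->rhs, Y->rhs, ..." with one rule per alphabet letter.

  step 3 ⇒ step 4: ADDCBDBADDCBDBAD ⇒ DB·AD·AD·D·CB·AD·CB·DB·AD·AD·D·CB·AD·CB·DB·AD
    A ↦ DB
    B ↦ CB
    C ↦ D
    D ↦ AD

A->DB, B->CB, C->D, D->AD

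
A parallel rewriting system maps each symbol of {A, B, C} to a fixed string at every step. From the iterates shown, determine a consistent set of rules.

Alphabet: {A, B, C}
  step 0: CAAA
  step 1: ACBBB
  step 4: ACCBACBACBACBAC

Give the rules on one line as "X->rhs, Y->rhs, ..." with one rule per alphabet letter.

A->B, B->C, C->AC

  step 0 ⇒ step 1: CAAA ⇒ AC·B·B·B
    A ↦ B
    C ↦ AC
    B ↦ C  (constrained at step 1)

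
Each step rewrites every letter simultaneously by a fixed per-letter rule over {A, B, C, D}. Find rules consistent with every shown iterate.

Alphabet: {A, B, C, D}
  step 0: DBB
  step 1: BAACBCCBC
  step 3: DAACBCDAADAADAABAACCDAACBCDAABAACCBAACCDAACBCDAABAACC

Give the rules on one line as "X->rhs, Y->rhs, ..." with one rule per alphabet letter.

A->C, B->CBC, C->DAA, D->BAA

  step 0 ⇒ step 1: DBB ⇒ BAA·CBC·CBC
    B ↦ CBC
    D ↦ BAA
    A ↦ C  (constrained at step 1)
    C ↦ DAA  (constrained at step 1)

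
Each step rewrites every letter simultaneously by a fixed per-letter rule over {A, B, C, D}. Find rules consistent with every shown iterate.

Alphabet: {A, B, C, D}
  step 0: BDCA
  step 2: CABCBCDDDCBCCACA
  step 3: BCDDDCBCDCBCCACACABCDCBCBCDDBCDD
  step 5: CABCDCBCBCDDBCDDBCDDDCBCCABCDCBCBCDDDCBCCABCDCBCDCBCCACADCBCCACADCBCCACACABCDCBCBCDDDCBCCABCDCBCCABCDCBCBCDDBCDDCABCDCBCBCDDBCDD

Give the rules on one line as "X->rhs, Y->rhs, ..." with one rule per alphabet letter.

A->DD, B->DC, C->BC, D->CA

  step 2 ⇒ step 3: CABCBCDDDCBCCACA ⇒ BC·DD·DC·BC·DC·BC·CA·CA·CA·BC·DC·BC·BC·DD·BC·DD
    A ↦ DD
    B ↦ DC
    C ↦ BC
    D ↦ CA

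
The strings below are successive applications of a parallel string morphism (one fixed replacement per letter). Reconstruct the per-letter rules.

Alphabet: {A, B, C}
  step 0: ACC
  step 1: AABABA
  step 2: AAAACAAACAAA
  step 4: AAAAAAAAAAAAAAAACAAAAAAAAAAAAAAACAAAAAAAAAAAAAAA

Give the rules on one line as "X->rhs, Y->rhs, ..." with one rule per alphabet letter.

A->AA, B->CA, C->BA

  step 1 ⇒ step 2: AABABA ⇒ AA·AA·CA·AA·CA·AA
    A ↦ AA
    B ↦ CA
  step 0 ⇒ step 1: ACC ⇒ AA·BA·BA
    C ↦ BA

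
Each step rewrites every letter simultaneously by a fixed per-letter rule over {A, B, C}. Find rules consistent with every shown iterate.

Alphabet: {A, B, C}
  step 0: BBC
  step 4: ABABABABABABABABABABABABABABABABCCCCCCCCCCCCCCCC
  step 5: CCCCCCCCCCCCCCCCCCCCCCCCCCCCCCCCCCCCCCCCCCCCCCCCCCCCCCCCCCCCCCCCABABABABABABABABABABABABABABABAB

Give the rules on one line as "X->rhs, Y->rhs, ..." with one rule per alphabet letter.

A->CC, B->CC, C->AB

  step 4 ⇒ step 5: ABABABABABABABABABABABABABABABABCCCCCCCCCCCCCCCC ⇒ CC·CC·CC·CC·CC·CC·CC·CC·CC·CC·CC·CC·CC·CC·CC·CC·CC·CC·CC·CC·CC·CC·CC·CC·CC·CC·CC·CC·CC·CC·CC·CC·AB·AB·AB·AB·AB·AB·AB·AB·AB·AB·AB·AB·AB·AB·AB·AB
    A ↦ CC
    B ↦ CC
    C ↦ AB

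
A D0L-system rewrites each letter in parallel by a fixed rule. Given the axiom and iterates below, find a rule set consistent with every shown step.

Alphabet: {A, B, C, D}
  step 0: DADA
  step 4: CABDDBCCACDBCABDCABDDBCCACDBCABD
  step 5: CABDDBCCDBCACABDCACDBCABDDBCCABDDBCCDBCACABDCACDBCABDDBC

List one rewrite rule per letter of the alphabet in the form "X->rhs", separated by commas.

  step 4 ⇒ step 5: CABDDBCCACDBCABDCABDDBCCACDBCABD ⇒ CA·BD·DB·C·C·DB·CA·CA·BD·CA·C·DB·CA·BD·DB·C·CA·BD·DB·C·C·DB·CA·CA·BD·CA·C·DB·CA·BD·DB·C
    A ↦ BD
    B ↦ DB
    C ↦ CA
    D ↦ C

A->BD, B->DB, C->CA, D->C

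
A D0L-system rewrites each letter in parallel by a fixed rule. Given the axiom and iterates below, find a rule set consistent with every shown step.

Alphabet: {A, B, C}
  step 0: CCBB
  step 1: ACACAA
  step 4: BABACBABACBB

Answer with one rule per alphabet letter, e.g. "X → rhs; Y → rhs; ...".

A->B, B->A, C->AC

  step 0 ⇒ step 1: CCBB ⇒ AC·AC·A·A
    B ↦ A
    C ↦ AC
    A ↦ B  (constrained at step 1)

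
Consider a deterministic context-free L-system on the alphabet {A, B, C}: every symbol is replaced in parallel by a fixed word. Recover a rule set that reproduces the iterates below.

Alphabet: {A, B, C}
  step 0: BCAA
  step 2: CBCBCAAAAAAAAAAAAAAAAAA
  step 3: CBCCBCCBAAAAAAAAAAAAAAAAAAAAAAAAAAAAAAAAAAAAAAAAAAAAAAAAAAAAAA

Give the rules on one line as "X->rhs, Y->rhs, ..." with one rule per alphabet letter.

  step 2 ⇒ step 3: CBCBCAAAAAAAAAAAAAAAAAA ⇒ CB·C·CB·C·CB·AAA·AAA·AAA·AAA·AAA·AAA·AAA·AAA·AAA·AAA·AAA·AAA·AAA·AAA·AAA·AAA·AAA·AAA
    A ↦ AAA
    B ↦ C
    C ↦ CB

A->AAA, B->C, C->CB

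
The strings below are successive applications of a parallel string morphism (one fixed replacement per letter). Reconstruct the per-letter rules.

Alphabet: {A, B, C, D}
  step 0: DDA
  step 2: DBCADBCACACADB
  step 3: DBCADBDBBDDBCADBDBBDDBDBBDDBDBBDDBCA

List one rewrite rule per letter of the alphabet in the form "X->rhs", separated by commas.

  step 2 ⇒ step 3: DBCADBCACACADB ⇒ DB·CA·DBD·BBD·DB·CA·DBD·BBD·DBD·BBD·DBD·BBD·DB·CA
    A ↦ BBD
    B ↦ CA
    C ↦ DBD
    D ↦ DB

A->BBD, B->CA, C->DBD, D->DB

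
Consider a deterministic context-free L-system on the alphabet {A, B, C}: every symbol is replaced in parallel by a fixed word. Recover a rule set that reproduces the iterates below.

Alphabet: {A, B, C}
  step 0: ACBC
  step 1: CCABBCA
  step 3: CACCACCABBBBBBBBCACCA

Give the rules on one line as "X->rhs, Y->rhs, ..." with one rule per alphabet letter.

  step 0 ⇒ step 1: ACBC ⇒ C·CA·BB·CA
    A ↦ C
    B ↦ BB
    C ↦ CA

A->C, B->BB, C->CA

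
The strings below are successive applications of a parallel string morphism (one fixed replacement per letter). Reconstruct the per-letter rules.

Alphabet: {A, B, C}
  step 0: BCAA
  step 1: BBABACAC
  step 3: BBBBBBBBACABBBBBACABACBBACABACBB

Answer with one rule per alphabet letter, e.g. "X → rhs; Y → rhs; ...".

  step 0 ⇒ step 1: BCAA ⇒ BB·AB·AC·AC
    A ↦ AC
    B ↦ BB
    C ↦ AB

A->AC, B->BB, C->AB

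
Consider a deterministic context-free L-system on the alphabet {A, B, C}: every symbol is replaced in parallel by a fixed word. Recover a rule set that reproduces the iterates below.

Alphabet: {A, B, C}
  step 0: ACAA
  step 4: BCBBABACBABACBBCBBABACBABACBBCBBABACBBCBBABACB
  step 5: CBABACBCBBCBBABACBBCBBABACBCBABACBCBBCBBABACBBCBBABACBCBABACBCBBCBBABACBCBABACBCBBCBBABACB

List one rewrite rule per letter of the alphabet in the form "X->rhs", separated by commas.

  step 4 ⇒ step 5: BCBBABACBABACBBCBBABACBABACBBCBBABACBBCBBABACB ⇒ CB·ABA·CB·CB·B·CB·B·ABA·CB·B·CB·B·ABA·CB·CB·ABA·CB·CB·B·CB·B·ABA·CB·B·CB·B·ABA·CB·CB·ABA·CB·CB·B·CB·B·ABA·CB·CB·ABA·CB·CB·B·CB·B·ABA·CB
    A ↦ B
    B ↦ CB
    C ↦ ABA

A->B, B->CB, C->ABA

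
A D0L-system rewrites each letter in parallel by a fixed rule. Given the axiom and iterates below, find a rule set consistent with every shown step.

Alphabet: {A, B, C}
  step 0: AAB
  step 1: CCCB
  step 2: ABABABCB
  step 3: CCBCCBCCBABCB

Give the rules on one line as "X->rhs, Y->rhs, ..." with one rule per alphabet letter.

  step 2 ⇒ step 3: ABABABCB ⇒ C·CB·C·CB·C·CB·AB·CB
    A ↦ C
    B ↦ CB
    C ↦ AB

A->C, B->CB, C->AB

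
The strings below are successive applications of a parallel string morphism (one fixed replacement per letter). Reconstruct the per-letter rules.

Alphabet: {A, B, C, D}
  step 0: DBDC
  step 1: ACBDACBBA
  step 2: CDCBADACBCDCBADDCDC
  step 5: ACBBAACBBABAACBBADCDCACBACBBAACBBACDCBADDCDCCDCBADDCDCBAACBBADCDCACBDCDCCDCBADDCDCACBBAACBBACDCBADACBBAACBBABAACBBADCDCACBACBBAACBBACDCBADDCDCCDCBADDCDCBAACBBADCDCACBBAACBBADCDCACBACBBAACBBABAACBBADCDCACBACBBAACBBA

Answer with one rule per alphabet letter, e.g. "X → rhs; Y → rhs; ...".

  step 1 ⇒ step 2: ACBDACBBA ⇒ CDC·BA·D·ACB·CDC·BA·D·D·CDC
    A ↦ CDC
    B ↦ D
    C ↦ BA
    D ↦ ACB

A->CDC, B->D, C->BA, D->ACB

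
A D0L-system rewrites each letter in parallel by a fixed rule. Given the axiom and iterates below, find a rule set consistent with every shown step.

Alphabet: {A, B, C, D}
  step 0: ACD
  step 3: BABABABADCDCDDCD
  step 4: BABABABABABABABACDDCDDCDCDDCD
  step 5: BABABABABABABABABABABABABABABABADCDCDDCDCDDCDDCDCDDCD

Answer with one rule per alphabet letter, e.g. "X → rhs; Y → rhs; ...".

  step 4 ⇒ step 5: BABABABABABABABACDDCDDCDCDDCD ⇒ BA·BA·BA·BA·BA·BA·BA·BA·BA·BA·BA·BA·BA·BA·BA·BA·D·CD·CD·D·CD·CD·D·CD·D·CD·CD·D·CD
    A ↦ BA
    B ↦ BA
    C ↦ D
    D ↦ CD

A->BA, B->BA, C->D, D->CD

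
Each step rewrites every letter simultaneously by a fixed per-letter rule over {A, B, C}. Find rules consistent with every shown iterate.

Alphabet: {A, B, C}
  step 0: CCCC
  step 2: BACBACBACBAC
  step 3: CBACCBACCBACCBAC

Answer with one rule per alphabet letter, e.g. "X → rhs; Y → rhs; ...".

A->B, B->C, C->AC

  step 2 ⇒ step 3: BACBACBACBAC ⇒ C·B·AC·C·B·AC·C·B·AC·C·B·AC
    A ↦ B
    B ↦ C
    C ↦ AC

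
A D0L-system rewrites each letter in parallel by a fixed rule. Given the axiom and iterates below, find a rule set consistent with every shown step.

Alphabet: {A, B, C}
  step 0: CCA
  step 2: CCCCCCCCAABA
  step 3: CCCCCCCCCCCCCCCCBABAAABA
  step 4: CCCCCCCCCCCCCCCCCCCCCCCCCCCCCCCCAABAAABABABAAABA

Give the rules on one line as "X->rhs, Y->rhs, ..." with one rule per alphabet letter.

  step 3 ⇒ step 4: CCCCCCCCCCCCCCCCBABAAABA ⇒ CC·CC·CC·CC·CC·CC·CC·CC·CC·CC·CC·CC·CC·CC·CC·CC·AA·BA·AA·BA·BA·BA·AA·BA
    A ↦ BA
    B ↦ AA
    C ↦ CC

A->BA, B->AA, C->CC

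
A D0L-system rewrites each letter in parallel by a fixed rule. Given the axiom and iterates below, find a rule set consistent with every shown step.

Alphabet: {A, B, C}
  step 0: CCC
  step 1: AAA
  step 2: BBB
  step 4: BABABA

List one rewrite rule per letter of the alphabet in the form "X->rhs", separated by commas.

A->B, B->AC, C->A

  step 1 ⇒ step 2: AAA ⇒ B·B·B
    A ↦ B
    B ↦ AC  (constrained at step 2)
  step 0 ⇒ step 1: CCC ⇒ A·A·A
    C ↦ A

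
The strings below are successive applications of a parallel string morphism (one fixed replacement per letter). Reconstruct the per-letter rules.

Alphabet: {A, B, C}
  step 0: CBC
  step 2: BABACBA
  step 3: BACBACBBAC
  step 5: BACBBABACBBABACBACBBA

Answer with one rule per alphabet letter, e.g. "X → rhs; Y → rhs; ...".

  step 2 ⇒ step 3: BABACBA ⇒ BA·C·BA·C·B·BA·C
    A ↦ C
    B ↦ BA
    C ↦ B

A->C, B->BA, C->B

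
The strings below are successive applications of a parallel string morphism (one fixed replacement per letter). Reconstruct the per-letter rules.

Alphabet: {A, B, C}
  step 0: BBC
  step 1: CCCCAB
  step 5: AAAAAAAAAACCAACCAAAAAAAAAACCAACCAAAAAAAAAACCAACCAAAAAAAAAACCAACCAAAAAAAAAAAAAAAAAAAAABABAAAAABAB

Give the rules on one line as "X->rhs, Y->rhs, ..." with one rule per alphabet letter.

A->AA, B->CC, C->AB

  step 0 ⇒ step 1: BBC ⇒ CC·CC·AB
    B ↦ CC
    C ↦ AB
    A ↦ AA  (constrained at step 1)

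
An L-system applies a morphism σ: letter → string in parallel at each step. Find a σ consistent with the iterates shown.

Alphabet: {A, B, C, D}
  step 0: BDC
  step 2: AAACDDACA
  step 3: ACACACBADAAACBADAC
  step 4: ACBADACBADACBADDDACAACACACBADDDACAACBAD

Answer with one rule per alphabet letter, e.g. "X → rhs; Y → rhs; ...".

  step 3 ⇒ step 4: ACACACBADAAACBADAC ⇒ AC·BAD·AC·BAD·AC·BAD·DD·AC·A·AC·AC·AC·BAD·DD·AC·A·AC·BAD
    A ↦ AC
    B ↦ DD
    C ↦ BAD
    D ↦ A

A->AC, B->DD, C->BAD, D->A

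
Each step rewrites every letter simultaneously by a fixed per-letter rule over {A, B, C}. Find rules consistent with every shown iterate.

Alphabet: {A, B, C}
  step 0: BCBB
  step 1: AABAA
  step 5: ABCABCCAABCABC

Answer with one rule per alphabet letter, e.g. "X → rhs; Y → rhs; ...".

A->C, B->A, C->AB

  step 0 ⇒ step 1: BCBB ⇒ A·AB·A·A
    B ↦ A
    C ↦ AB
    A ↦ C  (constrained at step 1)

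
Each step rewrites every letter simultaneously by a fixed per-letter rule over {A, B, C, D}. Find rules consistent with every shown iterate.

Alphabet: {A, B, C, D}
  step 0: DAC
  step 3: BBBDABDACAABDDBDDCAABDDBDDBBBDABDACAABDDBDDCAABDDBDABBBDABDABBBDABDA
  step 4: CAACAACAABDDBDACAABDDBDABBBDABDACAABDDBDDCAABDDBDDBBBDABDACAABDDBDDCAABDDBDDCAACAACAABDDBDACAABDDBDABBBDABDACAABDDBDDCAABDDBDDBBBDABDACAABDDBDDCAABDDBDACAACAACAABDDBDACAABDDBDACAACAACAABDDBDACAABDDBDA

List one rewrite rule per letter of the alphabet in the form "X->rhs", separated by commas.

  step 3 ⇒ step 4: BBBDABDACAABDDBDDCAABDDBDDBBBDABDACAABDDBDDCAABDDBDABBBDABDABBBDABDA ⇒ CAA·CAA·CAA·BDD·BDA·CAA·BDD·BDA·BB·BDA·BDA·CAA·BDD·BDD·CAA·BDD·BDD·BB·BDA·BDA·CAA·BDD·BDD·CAA·BDD·BDD·CAA·CAA·CAA·BDD·BDA·CAA·BDD·BDA·BB·BDA·BDA·CAA·BDD·BDD·CAA·BDD·BDD·BB·BDA·BDA·CAA·BDD·BDD·CAA·BDD·BDA·CAA·CAA·CAA·BDD·BDA·CAA·BDD·BDA·CAA·CAA·CAA·BDD·BDA·CAA·BDD·BDA
    A ↦ BDA
    B ↦ CAA
    C ↦ BB
    D ↦ BDD

A->BDA, B->CAA, C->BB, D->BDD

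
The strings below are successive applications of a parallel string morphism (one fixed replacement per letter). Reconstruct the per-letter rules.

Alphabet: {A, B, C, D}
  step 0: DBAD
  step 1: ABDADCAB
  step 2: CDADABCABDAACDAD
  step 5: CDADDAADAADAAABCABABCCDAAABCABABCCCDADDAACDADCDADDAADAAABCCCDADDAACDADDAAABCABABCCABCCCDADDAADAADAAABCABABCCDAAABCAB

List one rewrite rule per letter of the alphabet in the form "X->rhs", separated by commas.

A->C, B->DAD, C->DAA, D->AB

  step 1 ⇒ step 2: ABDADCAB ⇒ C·DAD·AB·C·AB·DAA·C·DAD
    A ↦ C
    B ↦ DAD
    C ↦ DAA
    D ↦ AB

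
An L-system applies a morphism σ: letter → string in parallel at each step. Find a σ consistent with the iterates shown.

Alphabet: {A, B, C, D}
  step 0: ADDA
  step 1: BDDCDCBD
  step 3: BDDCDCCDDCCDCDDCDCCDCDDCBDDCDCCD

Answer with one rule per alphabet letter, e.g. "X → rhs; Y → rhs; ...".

  step 0 ⇒ step 1: ADDA ⇒ BD·DC·DC·BD
    A ↦ BD
    D ↦ DC
    B ↦ AD  (constrained at step 1)
    C ↦ CD  (constrained at step 1)

A->BD, B->AD, C->CD, D->DC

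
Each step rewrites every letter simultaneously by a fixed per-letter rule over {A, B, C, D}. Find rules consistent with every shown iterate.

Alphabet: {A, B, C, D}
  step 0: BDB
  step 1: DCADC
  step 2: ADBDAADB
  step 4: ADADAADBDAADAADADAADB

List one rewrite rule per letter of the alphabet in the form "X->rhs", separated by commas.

  step 1 ⇒ step 2: DCADC ⇒ A·DB·DA·A·DB
    A ↦ DA
    C ↦ DB
    D ↦ A
  step 0 ⇒ step 1: BDB ⇒ DC·A·DC
    B ↦ DC

A->DA, B->DC, C->DB, D->A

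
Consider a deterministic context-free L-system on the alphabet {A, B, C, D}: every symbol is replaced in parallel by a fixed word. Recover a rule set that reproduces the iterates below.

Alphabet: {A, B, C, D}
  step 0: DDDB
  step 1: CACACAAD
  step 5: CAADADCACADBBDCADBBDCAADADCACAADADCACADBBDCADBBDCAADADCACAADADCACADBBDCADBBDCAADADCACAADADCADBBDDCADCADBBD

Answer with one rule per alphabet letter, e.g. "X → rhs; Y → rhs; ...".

  step 0 ⇒ step 1: DDDB ⇒ CA·CA·CA·AD
    B ↦ AD
    D ↦ CA
    A ↦ D  (constrained at step 1)
    C ↦ DBB  (constrained at step 1)

A->D, B->AD, C->DBB, D->CA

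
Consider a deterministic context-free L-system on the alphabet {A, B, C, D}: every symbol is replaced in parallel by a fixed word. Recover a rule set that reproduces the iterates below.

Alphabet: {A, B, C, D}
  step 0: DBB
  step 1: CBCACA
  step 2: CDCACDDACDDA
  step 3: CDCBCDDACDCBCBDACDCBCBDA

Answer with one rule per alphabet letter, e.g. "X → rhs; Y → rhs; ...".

A->DA, B->CA, C->CD, D->CB

  step 2 ⇒ step 3: CDCACDDACDDA ⇒ CD·CB·CD·DA·CD·CB·CB·DA·CD·CB·CB·DA
    A ↦ DA
    C ↦ CD
    D ↦ CB
  step 0 ⇒ step 1: DBB ⇒ CB·CA·CA
    B ↦ CA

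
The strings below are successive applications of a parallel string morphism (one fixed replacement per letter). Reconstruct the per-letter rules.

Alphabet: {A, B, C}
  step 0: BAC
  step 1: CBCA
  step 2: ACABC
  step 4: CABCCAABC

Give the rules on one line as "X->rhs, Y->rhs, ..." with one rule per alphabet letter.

A->BC, B->C, C->A

  step 1 ⇒ step 2: CBCA ⇒ A·C·A·BC
    A ↦ BC
    B ↦ C
    C ↦ A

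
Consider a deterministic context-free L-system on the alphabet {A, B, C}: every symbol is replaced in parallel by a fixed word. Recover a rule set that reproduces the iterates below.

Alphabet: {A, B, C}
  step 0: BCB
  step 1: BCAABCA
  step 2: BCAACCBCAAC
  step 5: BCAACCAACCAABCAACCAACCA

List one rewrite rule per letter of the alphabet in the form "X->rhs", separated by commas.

  step 1 ⇒ step 2: BCAABCA ⇒ BCA·A·C·C·BCA·A·C
    A ↦ C
    B ↦ BCA
    C ↦ A

A->C, B->BCA, C->A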